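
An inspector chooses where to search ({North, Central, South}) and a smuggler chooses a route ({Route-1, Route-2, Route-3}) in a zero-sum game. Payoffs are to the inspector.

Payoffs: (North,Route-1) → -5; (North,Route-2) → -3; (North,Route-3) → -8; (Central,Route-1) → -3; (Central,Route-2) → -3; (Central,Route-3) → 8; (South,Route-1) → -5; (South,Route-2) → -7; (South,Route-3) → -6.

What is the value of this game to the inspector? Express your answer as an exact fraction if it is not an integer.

-3

Row minima: North → -8, Central → -3, South → -7; maximin = -3.
Column maxima: Route-1 → -3, Route-2 → -3, Route-3 → 8; minimax = -3.
Since maximin = minimax = -3, there is a saddle point and the value is -3.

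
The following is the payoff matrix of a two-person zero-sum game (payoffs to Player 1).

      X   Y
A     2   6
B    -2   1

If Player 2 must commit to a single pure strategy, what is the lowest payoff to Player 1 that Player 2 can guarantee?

2

Column maxima: X → 2, Y → 6.
The smallest of these is 2.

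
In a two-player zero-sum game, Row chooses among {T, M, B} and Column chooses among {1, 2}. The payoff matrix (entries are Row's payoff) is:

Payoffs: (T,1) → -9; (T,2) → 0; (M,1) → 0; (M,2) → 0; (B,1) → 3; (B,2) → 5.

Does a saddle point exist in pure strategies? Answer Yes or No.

Row minima: T → -9, M → 0, B → 3; maximin = 3.
Column maxima: 1 → 3, 2 → 5; minimax = 3.
maximin = minimax = 3, so a saddle point exists.

Yes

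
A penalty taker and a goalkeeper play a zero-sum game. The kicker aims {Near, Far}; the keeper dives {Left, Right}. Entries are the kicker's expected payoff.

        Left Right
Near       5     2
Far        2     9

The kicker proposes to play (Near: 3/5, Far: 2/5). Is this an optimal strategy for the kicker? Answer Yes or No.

No

Against Left this mix gives (3/5)·5 + (2/5)·2 = 19/5.
Against Right this mix gives (3/5)·2 + (2/5)·9 = 24/5.
The keeper will play Left, holding the kicker to 19/5. Shifting weight toward the row that does better against Left would raise this floor (the equalizing mix achieves 41/10 against both Left and Right), so the proposed strategy is not optimal.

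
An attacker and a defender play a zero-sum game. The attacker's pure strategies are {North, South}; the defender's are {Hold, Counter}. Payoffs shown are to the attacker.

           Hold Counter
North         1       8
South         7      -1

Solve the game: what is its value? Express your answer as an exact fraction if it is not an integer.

Row minima: North → 1, South → -1; maximin = 1.
Column maxima: Hold → 7, Counter → 8; minimax = 7.
1 ≠ 7, so there is no saddle point; optimal play is mixed.
Let the attacker play North with probability p. Expected payoff against Hold: 1p + 7(1−p) = −6p + 7; against Counter: 8p + (-1)(1−p) = 9p − 1.
Setting these equal: −6p + 7 = 9p − 1 ⇒ −15p = -8 ⇒ p = 8/15, and the value is (-6)·(8/15) + 7 = 19/5.
For the defender: with q = P(Hold), equating North's and South's payoffs gives −7q + 8 = 8q − 1 ⇒ q = 3/5.

19/5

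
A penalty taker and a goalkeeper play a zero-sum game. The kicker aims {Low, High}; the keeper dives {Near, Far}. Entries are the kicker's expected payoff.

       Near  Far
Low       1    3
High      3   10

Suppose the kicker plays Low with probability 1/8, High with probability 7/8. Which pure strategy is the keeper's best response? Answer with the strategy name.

If the keeper plays Near, the kicker's expected payoff is (1/8)·1 + (7/8)·3 = 11/4.
If the keeper plays Far, the kicker's expected payoff is (1/8)·3 + (7/8)·10 = 73/8.
The keeper minimizes the kicker's payoff; the smallest is 11/4, so the best response is Near.

Near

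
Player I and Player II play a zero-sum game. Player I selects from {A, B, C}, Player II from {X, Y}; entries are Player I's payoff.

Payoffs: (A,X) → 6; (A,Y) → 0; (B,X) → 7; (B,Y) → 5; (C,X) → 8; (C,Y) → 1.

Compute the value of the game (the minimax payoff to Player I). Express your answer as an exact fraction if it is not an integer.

5

Row minima: A → 0, B → 5, C → 1; maximin = 5.
Column maxima: X → 8, Y → 5; minimax = 5.
Since maximin = minimax = 5, there is a saddle point and the value is 5.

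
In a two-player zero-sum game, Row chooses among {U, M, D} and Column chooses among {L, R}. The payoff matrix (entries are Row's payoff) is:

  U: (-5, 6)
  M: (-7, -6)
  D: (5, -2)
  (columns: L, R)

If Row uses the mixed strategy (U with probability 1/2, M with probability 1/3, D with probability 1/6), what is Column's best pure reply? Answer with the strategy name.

If Column plays L, Row's expected payoff is (1/2)·(-5) + (1/3)·(-7) + (1/6)·5 = -4.
If Column plays R, Row's expected payoff is (1/2)·6 + (1/3)·(-6) + (1/6)·(-2) = 2/3.
Column minimizes Row's payoff; the smallest is -4, so the best response is L.

L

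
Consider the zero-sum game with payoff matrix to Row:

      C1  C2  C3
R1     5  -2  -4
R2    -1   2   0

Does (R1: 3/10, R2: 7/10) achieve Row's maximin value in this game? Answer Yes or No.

Against C1 this mix gives (3/10)·5 + (7/10)·(-1) = 4/5.
Against C2 this mix gives (3/10)·(-2) + (7/10)·2 = 4/5.
Against C3 this mix gives (3/10)·(-4) + (7/10)·0 = -6/5.
Column will play C3, holding Row to -6/5. Shifting weight toward the row that does better against C3 would raise this floor (the equalizing mix achieves -2/5 against both C3 and C1), so the proposed strategy is not optimal.

No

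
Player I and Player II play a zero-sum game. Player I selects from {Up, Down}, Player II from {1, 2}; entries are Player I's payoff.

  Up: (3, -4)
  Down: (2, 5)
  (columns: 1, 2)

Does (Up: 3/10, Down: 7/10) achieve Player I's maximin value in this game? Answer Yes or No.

Yes

Against 1 this mix gives (3/10)·3 + (7/10)·2 = 23/10.
Against 2 this mix gives (3/10)·(-4) + (7/10)·5 = 23/10.
All of Player II's active replies (1, 2) yield 23/10, and no column does worse for Player I. The mix makes Player II indifferent and guarantees 23/10, so it is optimal.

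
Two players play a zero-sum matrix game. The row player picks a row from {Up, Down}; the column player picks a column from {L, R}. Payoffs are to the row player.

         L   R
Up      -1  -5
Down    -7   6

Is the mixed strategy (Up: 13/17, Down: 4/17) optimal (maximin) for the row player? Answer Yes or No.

Against L this mix gives (13/17)·(-1) + (4/17)·(-7) = -41/17.
Against R this mix gives (13/17)·(-5) + (4/17)·6 = -41/17.
All of the column player's active replies (L, R) yield -41/17, and no column does worse for the row player. The mix makes the column player indifferent and guarantees -41/17, so it is optimal.

Yes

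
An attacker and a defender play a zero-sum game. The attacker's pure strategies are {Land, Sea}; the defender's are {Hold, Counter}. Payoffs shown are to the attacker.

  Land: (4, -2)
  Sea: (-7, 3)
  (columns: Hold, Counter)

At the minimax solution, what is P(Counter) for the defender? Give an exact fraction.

Row minima: Land → -2, Sea → -7; maximin = -2.
Column maxima: Hold → 4, Counter → 3; minimax = 3.
-2 ≠ 3, so there is no saddle point; optimal play is mixed.
Let the attacker play Land with probability p. Expected payoff against Hold: 4p + (-7)(1−p) = 11p − 7; against Counter: (-2)p + 3(1−p) = −5p + 3.
Setting these equal: 11p − 7 = −5p + 3 ⇒ 16p = 10 ⇒ p = 5/8, and the value is (11)·(5/8) − 7 = -1/8.
For the defender: with q = P(Hold), equating Land's and Sea's payoffs gives 6q − 2 = −10q + 3 ⇒ q = 5/16.

11/16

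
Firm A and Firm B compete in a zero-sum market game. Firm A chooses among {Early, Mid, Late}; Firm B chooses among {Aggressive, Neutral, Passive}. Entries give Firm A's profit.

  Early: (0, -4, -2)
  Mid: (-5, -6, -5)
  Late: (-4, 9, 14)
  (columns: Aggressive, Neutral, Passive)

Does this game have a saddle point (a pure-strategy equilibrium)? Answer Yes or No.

Row minima: Early → -4, Mid → -6, Late → -4; maximin = -4.
Column maxima: Aggressive → 0, Neutral → 9, Passive → 14; minimax = 0.
-4 ≠ 0, so no pure-strategy equilibrium exists.

No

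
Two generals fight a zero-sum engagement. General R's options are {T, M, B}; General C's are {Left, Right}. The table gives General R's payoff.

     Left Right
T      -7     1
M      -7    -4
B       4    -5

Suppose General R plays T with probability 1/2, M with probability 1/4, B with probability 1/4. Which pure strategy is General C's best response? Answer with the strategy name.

Left

If General C plays Left, General R's expected payoff is (1/2)·(-7) + (1/4)·(-7) + (1/4)·4 = -17/4.
If General C plays Right, General R's expected payoff is (1/2)·1 + (1/4)·(-4) + (1/4)·(-5) = -7/4.
General C minimizes General R's payoff; the smallest is -17/4, so the best response is Left.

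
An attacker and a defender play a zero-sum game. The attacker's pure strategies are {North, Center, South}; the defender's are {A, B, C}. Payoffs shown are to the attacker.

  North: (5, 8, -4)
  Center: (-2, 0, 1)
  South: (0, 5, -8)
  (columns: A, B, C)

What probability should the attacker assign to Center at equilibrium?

Row minima: North → -4, Center → -2, South → -8; maximin = -2.
Column maxima: A → 5, B → 8, C → 1; minimax = 1.
-2 ≠ 1, so there is no saddle point; optimal play is mixed.
South is strictly dominated by North, so the attacker never plays it.
B is strictly dominated by A (it gives the attacker strictly more in every row), so the defender never plays it.
On the remaining 2×2 (North, Center vs A, C):
Let the attacker play North with probability p. Expected payoff against A: 5p + (-2)(1−p) = 7p − 2; against C: (-4)p + 1(1−p) = −5p + 1.
Setting these equal: 7p − 2 = −5p + 1 ⇒ 12p = 3 ⇒ p = 1/4, and the value is (7)·(1/4) − 2 = -1/4.
For the defender: with q = P(A), equating North's and Center's payoffs gives 9q − 4 = −3q + 1 ⇒ q = 5/12.

3/4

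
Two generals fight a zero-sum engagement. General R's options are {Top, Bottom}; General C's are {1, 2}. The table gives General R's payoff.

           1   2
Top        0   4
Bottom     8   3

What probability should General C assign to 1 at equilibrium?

Row minima: Top → 0, Bottom → 3; maximin = 3.
Column maxima: 1 → 8, 2 → 4; minimax = 4.
3 ≠ 4, so there is no saddle point; optimal play is mixed.
Let General R play Top with probability p. Expected payoff against 1: 0p + 8(1−p) = −8p + 8; against 2: 4p + 3(1−p) = p + 3.
Setting these equal: −8p + 8 = p + 3 ⇒ −9p = -5 ⇒ p = 5/9, and the value is (-8)·(5/9) + 8 = 32/9.
For General C: with q = P(1), equating Top's and Bottom's payoffs gives −4q + 4 = 5q + 3 ⇒ q = 1/9.

1/9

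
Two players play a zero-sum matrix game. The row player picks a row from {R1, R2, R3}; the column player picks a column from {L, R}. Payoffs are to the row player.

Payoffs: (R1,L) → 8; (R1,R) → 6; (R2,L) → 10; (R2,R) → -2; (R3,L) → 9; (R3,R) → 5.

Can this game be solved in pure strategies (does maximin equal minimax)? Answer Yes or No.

Yes

Row minima: R1 → 6, R2 → -2, R3 → 5; maximin = 6.
Column maxima: L → 10, R → 6; minimax = 6.
maximin = minimax = 6, so a saddle point exists.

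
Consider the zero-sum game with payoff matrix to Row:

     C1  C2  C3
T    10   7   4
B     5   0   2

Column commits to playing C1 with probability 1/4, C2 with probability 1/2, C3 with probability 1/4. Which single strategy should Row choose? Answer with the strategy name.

T

Expected payoff of T: (1/4)·10 + (1/2)·7 + (1/4)·4 = 7.
Expected payoff of B: (1/4)·5 + (1/2)·0 + (1/4)·2 = 7/4.
The largest is 7, so Row's best response is T.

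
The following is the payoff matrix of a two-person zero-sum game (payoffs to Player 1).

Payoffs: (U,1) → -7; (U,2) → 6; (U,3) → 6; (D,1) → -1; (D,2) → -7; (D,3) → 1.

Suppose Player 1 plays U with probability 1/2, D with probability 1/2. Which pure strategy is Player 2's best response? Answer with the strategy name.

If Player 2 plays 1, Player 1's expected payoff is (1/2)·(-7) + (1/2)·(-1) = -4.
If Player 2 plays 2, Player 1's expected payoff is (1/2)·6 + (1/2)·(-7) = -1/2.
If Player 2 plays 3, Player 1's expected payoff is (1/2)·6 + (1/2)·1 = 7/2.
Player 2 minimizes Player 1's payoff; the smallest is -4, so the best response is 1.

1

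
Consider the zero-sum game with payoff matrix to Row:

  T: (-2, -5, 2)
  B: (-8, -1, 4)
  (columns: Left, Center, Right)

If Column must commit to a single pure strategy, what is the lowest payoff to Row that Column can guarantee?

-2

Column maxima: Left → -2, Center → -1, Right → 4.
The smallest of these is -2.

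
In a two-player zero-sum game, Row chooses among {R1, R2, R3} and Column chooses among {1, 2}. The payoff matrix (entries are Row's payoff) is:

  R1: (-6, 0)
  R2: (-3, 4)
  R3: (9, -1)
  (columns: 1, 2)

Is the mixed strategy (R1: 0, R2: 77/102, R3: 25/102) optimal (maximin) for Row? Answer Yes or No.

Against 1 this mix gives (77/102)·(-3) + (25/102)·9 = -1/17.
Against 2 this mix gives (77/102)·4 + (25/102)·(-1) = 283/102.
Column will play 1, holding Row to -1/17. Shifting weight toward the row that does better against 1 would raise this floor (the equalizing mix achieves 33/17 against both 1 and 2), so the proposed strategy is not optimal.

No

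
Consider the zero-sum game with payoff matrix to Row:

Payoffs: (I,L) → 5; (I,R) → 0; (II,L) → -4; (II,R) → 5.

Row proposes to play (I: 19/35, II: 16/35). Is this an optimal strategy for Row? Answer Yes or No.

Against L this mix gives (19/35)·5 + (16/35)·(-4) = 31/35.
Against R this mix gives (19/35)·0 + (16/35)·5 = 16/7.
Column will play L, holding Row to 31/35. Shifting weight toward the row that does better against L would raise this floor (the equalizing mix achieves 25/14 against both L and R), so the proposed strategy is not optimal.

No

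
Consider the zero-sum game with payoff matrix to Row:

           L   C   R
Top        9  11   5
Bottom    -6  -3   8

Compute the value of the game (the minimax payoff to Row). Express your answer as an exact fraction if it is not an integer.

Row minima: Top → 5, Bottom → -6; maximin = 5.
Column maxima: L → 9, C → 11, R → 8; minimax = 8.
5 ≠ 8, so there is no saddle point; optimal play is mixed.
C is strictly dominated by L (it gives Row strictly more in every row), so Column never plays it.
On the remaining 2×2 (Top, Bottom vs L, R):
Let Row play Top with probability p. Expected payoff against L: 9p + (-6)(1−p) = 15p − 6; against R: 5p + 8(1−p) = −3p + 8.
Setting these equal: 15p − 6 = −3p + 8 ⇒ 18p = 14 ⇒ p = 7/9, and the value is (15)·(7/9) − 6 = 17/3.
For Column: with q = P(L), equating Top's and Bottom's payoffs gives 4q + 5 = −14q + 8 ⇒ q = 1/6.

17/3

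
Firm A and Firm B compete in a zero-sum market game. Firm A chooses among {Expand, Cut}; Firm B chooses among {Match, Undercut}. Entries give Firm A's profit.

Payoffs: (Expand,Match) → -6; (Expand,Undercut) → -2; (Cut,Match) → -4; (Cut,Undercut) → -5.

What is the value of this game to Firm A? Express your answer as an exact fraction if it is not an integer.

Row minima: Expand → -6, Cut → -5; maximin = -5.
Column maxima: Match → -4, Undercut → -2; minimax = -4.
-5 ≠ -4, so there is no saddle point; optimal play is mixed.
Let Firm A play Expand with probability p. Expected payoff against Match: (-6)p + (-4)(1−p) = −2p − 4; against Undercut: (-2)p + (-5)(1−p) = 3p − 5.
Setting these equal: −2p − 4 = 3p − 5 ⇒ −5p = -1 ⇒ p = 1/5, and the value is (-2)·(1/5) − 4 = -22/5.
For Firm B: with q = P(Match), equating Expand's and Cut's payoffs gives −4q − 2 = q − 5 ⇒ q = 3/5.

-22/5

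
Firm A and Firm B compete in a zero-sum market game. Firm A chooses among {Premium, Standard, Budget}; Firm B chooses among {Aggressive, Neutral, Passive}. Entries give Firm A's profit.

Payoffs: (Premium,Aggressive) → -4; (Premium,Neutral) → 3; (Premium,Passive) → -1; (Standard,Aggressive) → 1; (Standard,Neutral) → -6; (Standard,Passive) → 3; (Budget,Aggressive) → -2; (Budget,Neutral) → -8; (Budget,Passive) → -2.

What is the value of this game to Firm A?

Row minima: Premium → -4, Standard → -6, Budget → -8; maximin = -4.
Column maxima: Aggressive → 1, Neutral → 3, Passive → 3; minimax = 1.
-4 ≠ 1, so there is no saddle point; optimal play is mixed.
Budget is strictly dominated by Standard, so Firm A never plays it.
With Budget eliminated, Passive is strictly dominated by Aggressive (it gives Firm A strictly more in every remaining row), so Firm B never plays it.
On the remaining 2×2 (Premium, Standard vs Aggressive, Neutral):
Let Firm A play Premium with probability p. Expected payoff against Aggressive: (-4)p + 1(1−p) = −5p + 1; against Neutral: 3p + (-6)(1−p) = 9p − 6.
Setting these equal: −5p + 1 = 9p − 6 ⇒ −14p = -7 ⇒ p = 1/2, and the value is (-5)·(1/2) + 1 = -3/2.
For Firm B: with q = P(Aggressive), equating Premium's and Standard's payoffs gives −7q + 3 = 7q − 6 ⇒ q = 9/14.

-3/2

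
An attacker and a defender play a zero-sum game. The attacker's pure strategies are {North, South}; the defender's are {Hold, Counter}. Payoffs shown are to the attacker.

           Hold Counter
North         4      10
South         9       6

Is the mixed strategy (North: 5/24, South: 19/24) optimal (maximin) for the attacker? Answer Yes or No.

Against Hold this mix gives (5/24)·4 + (19/24)·9 = 191/24.
Against Counter this mix gives (5/24)·10 + (19/24)·6 = 41/6.
The defender will play Counter, holding the attacker to 41/6. Shifting weight toward the row that does better against Counter would raise this floor (the equalizing mix achieves 22/3 against both Counter and Hold), so the proposed strategy is not optimal.

No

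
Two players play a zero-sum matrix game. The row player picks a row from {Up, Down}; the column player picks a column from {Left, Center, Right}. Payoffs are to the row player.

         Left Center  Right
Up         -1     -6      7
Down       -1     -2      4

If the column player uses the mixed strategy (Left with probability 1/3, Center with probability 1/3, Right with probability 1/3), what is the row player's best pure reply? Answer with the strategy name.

Down

Expected payoff of Up: (1/3)·(-1) + (1/3)·(-6) + (1/3)·7 = 0.
Expected payoff of Down: (1/3)·(-1) + (1/3)·(-2) + (1/3)·4 = 1/3.
The largest is 1/3, so the row player's best response is Down.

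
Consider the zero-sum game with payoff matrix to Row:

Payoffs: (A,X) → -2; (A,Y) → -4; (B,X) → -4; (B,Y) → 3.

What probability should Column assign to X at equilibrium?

Row minima: A → -4, B → -4; maximin = -4.
Column maxima: X → -2, Y → 3; minimax = -2.
-4 ≠ -2, so there is no saddle point; optimal play is mixed.
Let Row play A with probability p. Expected payoff against X: (-2)p + (-4)(1−p) = 2p − 4; against Y: (-4)p + 3(1−p) = −7p + 3.
Setting these equal: 2p − 4 = −7p + 3 ⇒ 9p = 7 ⇒ p = 7/9, and the value is (2)·(7/9) − 4 = -22/9.
For Column: with q = P(X), equating A's and B's payoffs gives 2q − 4 = −7q + 3 ⇒ q = 7/9.

7/9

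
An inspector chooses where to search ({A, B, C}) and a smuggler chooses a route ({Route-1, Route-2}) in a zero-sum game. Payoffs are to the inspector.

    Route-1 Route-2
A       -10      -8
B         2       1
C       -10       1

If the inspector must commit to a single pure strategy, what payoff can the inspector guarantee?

1

Row minima: A → -10, B → 1, C → -10.
The best of these is 1.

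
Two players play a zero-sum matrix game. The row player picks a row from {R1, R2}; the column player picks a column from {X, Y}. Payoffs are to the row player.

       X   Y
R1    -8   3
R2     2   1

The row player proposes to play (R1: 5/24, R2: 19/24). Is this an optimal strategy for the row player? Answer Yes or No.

No

Against X this mix gives (5/24)·(-8) + (19/24)·2 = -1/12.
Against Y this mix gives (5/24)·3 + (19/24)·1 = 17/12.
The column player will play X, holding the row player to -1/12. Shifting weight toward the row that does better against X would raise this floor (the equalizing mix achieves 7/6 against both X and Y), so the proposed strategy is not optimal.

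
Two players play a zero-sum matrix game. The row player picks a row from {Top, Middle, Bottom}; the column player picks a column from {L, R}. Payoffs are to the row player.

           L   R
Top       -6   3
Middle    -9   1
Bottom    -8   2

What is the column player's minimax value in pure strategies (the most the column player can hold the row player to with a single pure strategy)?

-6

Column maxima: L → -6, R → 3.
The smallest of these is -6.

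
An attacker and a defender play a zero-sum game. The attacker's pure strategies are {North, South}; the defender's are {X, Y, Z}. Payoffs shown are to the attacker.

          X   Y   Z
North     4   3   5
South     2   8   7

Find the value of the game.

26/7

Row minima: North → 3, South → 2; maximin = 3.
Column maxima: X → 4, Y → 8, Z → 7; minimax = 4.
3 ≠ 4, so there is no saddle point; optimal play is mixed.
Z is strictly dominated by X (it gives the attacker strictly more in every row), so the defender never plays it.
On the remaining 2×2 (North, South vs X, Y):
Let the attacker play North with probability p. Expected payoff against X: 4p + 2(1−p) = 2p + 2; against Y: 3p + 8(1−p) = −5p + 8.
Setting these equal: 2p + 2 = −5p + 8 ⇒ 7p = 6 ⇒ p = 6/7, and the value is (2)·(6/7) + 2 = 26/7.
For the defender: with q = P(X), equating North's and South's payoffs gives q + 3 = −6q + 8 ⇒ q = 5/7.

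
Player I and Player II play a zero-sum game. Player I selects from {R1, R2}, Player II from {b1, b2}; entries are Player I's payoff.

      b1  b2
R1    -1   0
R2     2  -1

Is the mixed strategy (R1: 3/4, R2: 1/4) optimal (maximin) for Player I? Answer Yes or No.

Against b1 this mix gives (3/4)·(-1) + (1/4)·2 = -1/4.
Against b2 this mix gives (3/4)·0 + (1/4)·(-1) = -1/4.
All of Player II's active replies (b1, b2) yield -1/4, and no column does worse for Player I. The mix makes Player II indifferent and guarantees -1/4, so it is optimal.

Yes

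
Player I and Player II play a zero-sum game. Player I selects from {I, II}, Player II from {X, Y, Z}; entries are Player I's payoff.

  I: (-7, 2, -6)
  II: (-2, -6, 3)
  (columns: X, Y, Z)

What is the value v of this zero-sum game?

-46/13

Row minima: I → -7, II → -6; maximin = -6.
Column maxima: X → -2, Y → 2, Z → 3; minimax = -2.
-6 ≠ -2, so there is no saddle point; optimal play is mixed.
Z is strictly dominated by X (it gives Player I strictly more in every row), so Player II never plays it.
On the remaining 2×2 (I, II vs X, Y):
Let Player I play I with probability p. Expected payoff against X: (-7)p + (-2)(1−p) = −5p − 2; against Y: 2p + (-6)(1−p) = 8p − 6.
Setting these equal: −5p − 2 = 8p − 6 ⇒ −13p = -4 ⇒ p = 4/13, and the value is (-5)·(4/13) − 2 = -46/13.
For Player II: with q = P(X), equating I's and II's payoffs gives −9q + 2 = 4q − 6 ⇒ q = 8/13.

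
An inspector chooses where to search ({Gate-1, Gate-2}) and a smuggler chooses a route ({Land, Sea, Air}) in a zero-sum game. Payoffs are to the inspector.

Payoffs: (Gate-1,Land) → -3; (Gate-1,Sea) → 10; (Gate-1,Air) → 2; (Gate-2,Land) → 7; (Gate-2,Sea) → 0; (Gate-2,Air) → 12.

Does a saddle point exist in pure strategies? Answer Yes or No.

No

Row minima: Gate-1 → -3, Gate-2 → 0; maximin = 0.
Column maxima: Land → 7, Sea → 10, Air → 12; minimax = 7.
0 ≠ 7, so no pure-strategy equilibrium exists.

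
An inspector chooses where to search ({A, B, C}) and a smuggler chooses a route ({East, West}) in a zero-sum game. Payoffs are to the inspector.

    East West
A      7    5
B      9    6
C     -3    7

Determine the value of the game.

Row minima: A → 5, B → 6, C → -3; maximin = 6.
Column maxima: East → 9, West → 7; minimax = 7.
6 ≠ 7, so there is no saddle point; optimal play is mixed.
A is strictly dominated by B, so the inspector never plays it.
On the remaining 2×2 (B, C vs East, West):
Let the inspector play B with probability p. Expected payoff against East: 9p + (-3)(1−p) = 12p − 3; against West: 6p + 7(1−p) = −p + 7.
Setting these equal: 12p − 3 = −p + 7 ⇒ 13p = 10 ⇒ p = 10/13, and the value is (12)·(10/13) − 3 = 81/13.
For the smuggler: with q = P(East), equating B's and C's payoffs gives 3q + 6 = −10q + 7 ⇒ q = 1/13.

81/13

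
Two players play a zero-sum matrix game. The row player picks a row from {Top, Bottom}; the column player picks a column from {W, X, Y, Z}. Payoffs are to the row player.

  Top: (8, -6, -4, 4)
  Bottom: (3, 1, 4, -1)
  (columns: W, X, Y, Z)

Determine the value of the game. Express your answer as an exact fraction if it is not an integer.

Row minima: Top → -6, Bottom → -1; maximin = -1.
Column maxima: W → 8, X → 1, Y → 4, Z → 4; minimax = 1.
-1 ≠ 1, so there is no saddle point; optimal play is mixed.
W is strictly dominated by X (it gives the row player strictly more in every row), so the column player never plays it.
Y is strictly dominated by X (it gives the row player strictly more in every row), so the column player never plays it.
On the remaining 2×2 (Top, Bottom vs X, Z):
Let the row player play Top with probability p. Expected payoff against X: (-6)p + 1(1−p) = −7p + 1; against Z: 4p + (-1)(1−p) = 5p − 1.
Setting these equal: −7p + 1 = 5p − 1 ⇒ −12p = -2 ⇒ p = 1/6, and the value is (-7)·(1/6) + 1 = -1/6.
For the column player: with q = P(X), equating Top's and Bottom's payoffs gives −10q + 4 = 2q − 1 ⇒ q = 5/12.

-1/6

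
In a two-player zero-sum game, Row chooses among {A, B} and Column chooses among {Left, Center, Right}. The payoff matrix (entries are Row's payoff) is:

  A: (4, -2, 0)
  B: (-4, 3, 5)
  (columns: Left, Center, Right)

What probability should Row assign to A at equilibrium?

Row minima: A → -2, B → -4; maximin = -2.
Column maxima: Left → 4, Center → 3, Right → 5; minimax = 3.
-2 ≠ 3, so there is no saddle point; optimal play is mixed.
Right is strictly dominated by Center (it gives Row strictly more in every row), so Column never plays it.
On the remaining 2×2 (A, B vs Left, Center):
Let Row play A with probability p. Expected payoff against Left: 4p + (-4)(1−p) = 8p − 4; against Center: (-2)p + 3(1−p) = −5p + 3.
Setting these equal: 8p − 4 = −5p + 3 ⇒ 13p = 7 ⇒ p = 7/13, and the value is (8)·(7/13) − 4 = 4/13.
For Column: with q = P(Left), equating A's and B's payoffs gives 6q − 2 = −7q + 3 ⇒ q = 5/13.

7/13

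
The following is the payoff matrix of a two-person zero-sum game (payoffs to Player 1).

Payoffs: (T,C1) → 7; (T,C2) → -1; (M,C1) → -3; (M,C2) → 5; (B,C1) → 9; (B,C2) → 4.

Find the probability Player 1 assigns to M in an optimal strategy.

5/13

Row minima: T → -1, M → -3, B → 4; maximin = 4.
Column maxima: C1 → 9, C2 → 5; minimax = 5.
4 ≠ 5, so there is no saddle point; optimal play is mixed.
T is strictly dominated by B, so Player 1 never plays it.
On the remaining 2×2 (M, B vs C1, C2):
Let Player 1 play M with probability p. Expected payoff against C1: (-3)p + 9(1−p) = −12p + 9; against C2: 5p + 4(1−p) = p + 4.
Setting these equal: −12p + 9 = p + 4 ⇒ −13p = -5 ⇒ p = 5/13, and the value is (-12)·(5/13) + 9 = 57/13.
For Player 2: with q = P(C1), equating M's and B's payoffs gives −8q + 5 = 5q + 4 ⇒ q = 1/13.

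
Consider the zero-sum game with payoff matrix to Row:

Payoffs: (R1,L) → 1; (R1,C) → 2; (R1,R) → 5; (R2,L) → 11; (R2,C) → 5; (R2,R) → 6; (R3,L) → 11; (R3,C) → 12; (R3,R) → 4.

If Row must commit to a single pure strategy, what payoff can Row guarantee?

Row minima: R1 → 1, R2 → 5, R3 → 4.
The best of these is 5.

5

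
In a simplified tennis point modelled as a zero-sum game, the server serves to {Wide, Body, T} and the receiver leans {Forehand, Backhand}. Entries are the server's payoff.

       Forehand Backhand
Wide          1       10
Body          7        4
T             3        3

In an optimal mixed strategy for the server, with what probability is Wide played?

1/4

Row minima: Wide → 1, Body → 4, T → 3; maximin = 4.
Column maxima: Forehand → 7, Backhand → 10; minimax = 7.
4 ≠ 7, so there is no saddle point; optimal play is mixed.
T is strictly dominated by Body, so the server never plays it.
On the remaining 2×2 (Wide, Body vs Forehand, Backhand):
Let the server play Wide with probability p. Expected payoff against Forehand: 1p + 7(1−p) = −6p + 7; against Backhand: 10p + 4(1−p) = 6p + 4.
Setting these equal: −6p + 7 = 6p + 4 ⇒ −12p = -3 ⇒ p = 1/4, and the value is (-6)·(1/4) + 7 = 11/2.
For the receiver: with q = P(Forehand), equating Wide's and Body's payoffs gives −9q + 10 = 3q + 4 ⇒ q = 1/2.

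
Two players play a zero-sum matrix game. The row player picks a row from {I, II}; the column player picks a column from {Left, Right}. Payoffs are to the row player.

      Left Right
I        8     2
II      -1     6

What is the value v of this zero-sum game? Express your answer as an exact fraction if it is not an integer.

50/13

Row minima: I → 2, II → -1; maximin = 2.
Column maxima: Left → 8, Right → 6; minimax = 6.
2 ≠ 6, so there is no saddle point; optimal play is mixed.
Let the row player play I with probability p. Expected payoff against Left: 8p + (-1)(1−p) = 9p − 1; against Right: 2p + 6(1−p) = −4p + 6.
Setting these equal: 9p − 1 = −4p + 6 ⇒ 13p = 7 ⇒ p = 7/13, and the value is (9)·(7/13) − 1 = 50/13.
For the column player: with q = P(Left), equating I's and II's payoffs gives 6q + 2 = −7q + 6 ⇒ q = 4/13.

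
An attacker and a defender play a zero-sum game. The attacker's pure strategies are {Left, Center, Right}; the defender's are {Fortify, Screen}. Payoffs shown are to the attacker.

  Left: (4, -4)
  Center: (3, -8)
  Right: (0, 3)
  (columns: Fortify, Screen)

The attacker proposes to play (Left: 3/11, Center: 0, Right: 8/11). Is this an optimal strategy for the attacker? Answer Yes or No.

Against Fortify this mix gives (3/11)·4 + (8/11)·0 = 12/11.
Against Screen this mix gives (3/11)·(-4) + (8/11)·3 = 12/11.
All of the defender's active replies (Fortify, Screen) yield 12/11, and no column does worse for the attacker. The mix makes the defender indifferent and guarantees 12/11, so it is optimal.

Yes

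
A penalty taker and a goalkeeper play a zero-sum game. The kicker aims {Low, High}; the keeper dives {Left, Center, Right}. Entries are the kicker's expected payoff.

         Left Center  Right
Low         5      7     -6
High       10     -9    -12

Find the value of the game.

-6

Row minima: Low → -6, High → -12; maximin = -6.
Column maxima: Left → 10, Center → 7, Right → -6; minimax = -6.
Since maximin = minimax = -6, there is a saddle point and the value is -6.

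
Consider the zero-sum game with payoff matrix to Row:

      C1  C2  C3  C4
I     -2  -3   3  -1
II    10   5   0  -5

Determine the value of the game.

-5/3

Row minima: I → -3, II → -5; maximin = -3.
Column maxima: C1 → 10, C2 → 5, C3 → 3, C4 → -1; minimax = -1.
-3 ≠ -1, so there is no saddle point; optimal play is mixed.
C1 is strictly dominated by C2 (it gives Row strictly more in every row), so Column never plays it.
C3 is strictly dominated by C4 (it gives Row strictly more in every row), so Column never plays it.
On the remaining 2×2 (I, II vs C2, C4):
Let Row play I with probability p. Expected payoff against C2: (-3)p + 5(1−p) = −8p + 5; against C4: (-1)p + (-5)(1−p) = 4p − 5.
Setting these equal: −8p + 5 = 4p − 5 ⇒ −12p = -10 ⇒ p = 5/6, and the value is (-8)·(5/6) + 5 = -5/3.
For Column: with q = P(C2), equating I's and II's payoffs gives −2q − 1 = 10q − 5 ⇒ q = 1/3.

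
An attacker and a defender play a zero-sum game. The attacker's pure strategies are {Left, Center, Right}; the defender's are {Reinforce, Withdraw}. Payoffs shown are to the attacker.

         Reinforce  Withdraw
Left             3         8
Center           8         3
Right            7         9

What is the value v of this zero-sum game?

Row minima: Left → 3, Center → 3, Right → 7; maximin = 7.
Column maxima: Reinforce → 8, Withdraw → 9; minimax = 8.
7 ≠ 8, so there is no saddle point; optimal play is mixed.
Left is strictly dominated by Right, so the attacker never plays it.
On the remaining 2×2 (Center, Right vs Reinforce, Withdraw):
Let the attacker play Center with probability p. Expected payoff against Reinforce: 8p + 7(1−p) = p + 7; against Withdraw: 3p + 9(1−p) = −6p + 9.
Setting these equal: p + 7 = −6p + 9 ⇒ 7p = 2 ⇒ p = 2/7, and the value is (1)·(2/7) + 7 = 51/7.
For the defender: with q = P(Reinforce), equating Center's and Right's payoffs gives 5q + 3 = −2q + 9 ⇒ q = 6/7.

51/7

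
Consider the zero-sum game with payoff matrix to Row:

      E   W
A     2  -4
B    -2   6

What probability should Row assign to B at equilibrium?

3/7

Row minima: A → -4, B → -2; maximin = -2.
Column maxima: E → 2, W → 6; minimax = 2.
-2 ≠ 2, so there is no saddle point; optimal play is mixed.
Let Row play A with probability p. Expected payoff against E: 2p + (-2)(1−p) = 4p − 2; against W: (-4)p + 6(1−p) = −10p + 6.
Setting these equal: 4p − 2 = −10p + 6 ⇒ 14p = 8 ⇒ p = 4/7, and the value is (4)·(4/7) − 2 = 2/7.
For Column: with q = P(E), equating A's and B's payoffs gives 6q − 4 = −8q + 6 ⇒ q = 5/7.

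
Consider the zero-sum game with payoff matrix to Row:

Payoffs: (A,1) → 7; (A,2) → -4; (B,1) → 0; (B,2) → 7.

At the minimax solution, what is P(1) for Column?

11/18

Row minima: A → -4, B → 0; maximin = 0.
Column maxima: 1 → 7, 2 → 7; minimax = 7.
0 ≠ 7, so there is no saddle point; optimal play is mixed.
Let Row play A with probability p. Expected payoff against 1: 7p + 0(1−p) = 7p; against 2: (-4)p + 7(1−p) = −11p + 7.
Setting these equal: 7p = −11p + 7 ⇒ 18p = 7 ⇒ p = 7/18, and the value is (7)·(7/18) = 49/18.
For Column: with q = P(1), equating A's and B's payoffs gives 11q − 4 = −7q + 7 ⇒ q = 11/18.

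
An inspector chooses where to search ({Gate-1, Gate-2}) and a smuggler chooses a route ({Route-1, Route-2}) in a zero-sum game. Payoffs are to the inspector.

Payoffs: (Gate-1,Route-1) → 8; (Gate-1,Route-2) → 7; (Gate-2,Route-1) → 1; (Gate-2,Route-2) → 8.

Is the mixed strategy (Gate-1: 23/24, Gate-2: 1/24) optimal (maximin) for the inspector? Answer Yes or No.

Against Route-1 this mix gives (23/24)·8 + (1/24)·1 = 185/24.
Against Route-2 this mix gives (23/24)·7 + (1/24)·8 = 169/24.
The smuggler will play Route-2, holding the inspector to 169/24. Shifting weight toward the row that does better against Route-2 would raise this floor (the equalizing mix achieves 57/8 against both Route-2 and Route-1), so the proposed strategy is not optimal.

No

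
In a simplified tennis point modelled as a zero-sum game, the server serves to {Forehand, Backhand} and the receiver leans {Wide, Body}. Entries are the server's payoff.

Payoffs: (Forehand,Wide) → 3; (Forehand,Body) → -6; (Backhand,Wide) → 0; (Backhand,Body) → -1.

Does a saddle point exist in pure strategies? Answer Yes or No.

Yes

Row minima: Forehand → -6, Backhand → -1; maximin = -1.
Column maxima: Wide → 3, Body → -1; minimax = -1.
maximin = minimax = -1, so a saddle point exists.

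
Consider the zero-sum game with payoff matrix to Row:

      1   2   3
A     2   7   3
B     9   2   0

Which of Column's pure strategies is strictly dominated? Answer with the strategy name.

3 holds Row's payoff strictly below 2 in every row: 3 < 7, 0 < 2.
So 2 is strictly dominated for Column.

2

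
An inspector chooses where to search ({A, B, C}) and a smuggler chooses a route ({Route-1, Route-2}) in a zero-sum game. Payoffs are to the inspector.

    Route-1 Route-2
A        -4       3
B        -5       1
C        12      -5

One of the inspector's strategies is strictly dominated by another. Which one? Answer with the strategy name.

A gives a strictly higher payoff than B against every column: -4 > -5, 3 > 1.
So B is strictly dominated and the inspector never plays it.

B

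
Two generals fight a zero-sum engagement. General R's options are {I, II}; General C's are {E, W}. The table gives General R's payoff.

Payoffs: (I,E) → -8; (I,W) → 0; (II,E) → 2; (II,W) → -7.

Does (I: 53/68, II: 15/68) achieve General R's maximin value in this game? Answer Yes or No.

No

Against E this mix gives (53/68)·(-8) + (15/68)·2 = -197/34.
Against W this mix gives (53/68)·0 + (15/68)·(-7) = -105/68.
General C will play E, holding General R to -197/34. Shifting weight toward the row that does better against E would raise this floor (the equalizing mix achieves -56/17 against both E and W), so the proposed strategy is not optimal.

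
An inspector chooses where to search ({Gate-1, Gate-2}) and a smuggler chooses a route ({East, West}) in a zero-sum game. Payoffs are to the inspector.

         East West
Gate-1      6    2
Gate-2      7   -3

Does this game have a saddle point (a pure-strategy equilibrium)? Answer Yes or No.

Row minima: Gate-1 → 2, Gate-2 → -3; maximin = 2.
Column maxima: East → 7, West → 2; minimax = 2.
maximin = minimax = 2, so a saddle point exists.

Yes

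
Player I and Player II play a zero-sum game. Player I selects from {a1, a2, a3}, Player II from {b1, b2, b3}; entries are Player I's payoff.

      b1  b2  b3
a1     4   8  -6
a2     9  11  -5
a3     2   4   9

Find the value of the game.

13/3

Row minima: a1 → -6, a2 → -5, a3 → 2; maximin = 2.
Column maxima: b1 → 9, b2 → 11, b3 → 9; minimax = 9.
2 ≠ 9, so there is no saddle point; optimal play is mixed.
a1 is strictly dominated by a2, so Player I never plays it.
b2 is strictly dominated by b1 (it gives Player I strictly more in every row), so Player II never plays it.
On the remaining 2×2 (a2, a3 vs b1, b3):
Let Player I play a2 with probability p. Expected payoff against b1: 9p + 2(1−p) = 7p + 2; against b3: (-5)p + 9(1−p) = −14p + 9.
Setting these equal: 7p + 2 = −14p + 9 ⇒ 21p = 7 ⇒ p = 1/3, and the value is (7)·(1/3) + 2 = 13/3.
For Player II: with q = P(b1), equating a2's and a3's payoffs gives 14q − 5 = −7q + 9 ⇒ q = 2/3.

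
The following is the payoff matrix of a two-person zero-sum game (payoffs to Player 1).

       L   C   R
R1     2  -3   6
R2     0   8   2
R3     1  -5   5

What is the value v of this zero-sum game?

16/13

Row minima: R1 → -3, R2 → 0, R3 → -5; maximin = 0.
Column maxima: L → 2, C → 8, R → 6; minimax = 2.
0 ≠ 2, so there is no saddle point; optimal play is mixed.
R3 is strictly dominated by R1, so Player 1 never plays it.
R is strictly dominated by L (it gives Player 1 strictly more in every row), so Player 2 never plays it.
On the remaining 2×2 (R1, R2 vs L, C):
Let Player 1 play R1 with probability p. Expected payoff against L: 2p + 0(1−p) = 2p; against C: (-3)p + 8(1−p) = −11p + 8.
Setting these equal: 2p = −11p + 8 ⇒ 13p = 8 ⇒ p = 8/13, and the value is (2)·(8/13) = 16/13.
For Player 2: with q = P(L), equating R1's and R2's payoffs gives 5q − 3 = −8q + 8 ⇒ q = 11/13.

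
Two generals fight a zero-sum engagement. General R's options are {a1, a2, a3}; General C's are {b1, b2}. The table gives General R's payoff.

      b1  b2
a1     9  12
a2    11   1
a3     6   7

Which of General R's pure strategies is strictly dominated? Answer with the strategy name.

a1 gives a strictly higher payoff than a3 against every column: 9 > 6, 12 > 7.
So a3 is strictly dominated and General R never plays it.

a3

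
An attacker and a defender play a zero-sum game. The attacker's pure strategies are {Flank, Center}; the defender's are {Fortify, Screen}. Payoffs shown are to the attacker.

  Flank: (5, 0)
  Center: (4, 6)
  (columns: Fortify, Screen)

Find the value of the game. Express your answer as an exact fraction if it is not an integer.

30/7

Row minima: Flank → 0, Center → 4; maximin = 4.
Column maxima: Fortify → 5, Screen → 6; minimax = 5.
4 ≠ 5, so there is no saddle point; optimal play is mixed.
Let the attacker play Flank with probability p. Expected payoff against Fortify: 5p + 4(1−p) = p + 4; against Screen: 0p + 6(1−p) = −6p + 6.
Setting these equal: p + 4 = −6p + 6 ⇒ 7p = 2 ⇒ p = 2/7, and the value is (1)·(2/7) + 4 = 30/7.
For the defender: with q = P(Fortify), equating Flank's and Center's payoffs gives 5q = −2q + 6 ⇒ q = 6/7.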